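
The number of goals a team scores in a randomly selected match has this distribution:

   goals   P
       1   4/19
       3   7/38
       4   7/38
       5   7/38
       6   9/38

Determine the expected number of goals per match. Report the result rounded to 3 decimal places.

E[X] = (4/19)·1 + (7/38)·3 + (7/38)·4 + (7/38)·5 + (9/38)·6
     = 73/19 ≈ 3.842

3.842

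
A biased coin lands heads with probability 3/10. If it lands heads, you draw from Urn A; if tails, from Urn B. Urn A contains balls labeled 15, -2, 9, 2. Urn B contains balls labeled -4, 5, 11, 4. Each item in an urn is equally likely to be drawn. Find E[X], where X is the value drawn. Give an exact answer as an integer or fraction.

23/5

E[X | Urn A] = (15 − 2 + 9 + 2)/4 = 6
E[X | Urn B] = (-4 + 5 + 11 + 4)/4 = 4
E[X] = (3/10)·6 + (7/10)·4 = 23/5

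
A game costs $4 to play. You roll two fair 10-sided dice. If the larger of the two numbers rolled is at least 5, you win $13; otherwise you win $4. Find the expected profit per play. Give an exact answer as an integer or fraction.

189/25 dollars

E[payout] = (4/25)·4 + (21/25)·13 = 289/25
Expected profit = 289/25 − 4 = 189/25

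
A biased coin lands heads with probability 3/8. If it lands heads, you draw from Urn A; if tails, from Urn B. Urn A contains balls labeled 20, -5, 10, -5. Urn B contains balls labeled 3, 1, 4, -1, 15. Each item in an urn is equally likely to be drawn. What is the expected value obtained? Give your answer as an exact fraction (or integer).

37/8

E[X | Urn A] = (20 − 5 + 10 − 5)/4 = 5
E[X | Urn B] = (3 + 1 + 4 − 1 + 15)/5 = 22/5
E[X] = (3/8)·5 + (5/8)·22/5 = 37/8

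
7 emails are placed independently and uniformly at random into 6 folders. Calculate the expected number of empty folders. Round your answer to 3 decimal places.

Let Xⱼ=1 if folder j is empty. P(Xⱼ=1) = ((6-1)/6)^7 = 78125/279936.
By linearity, E[#empty] = 6·78125/279936 = 78125/46656.
≈ 1.674

1.674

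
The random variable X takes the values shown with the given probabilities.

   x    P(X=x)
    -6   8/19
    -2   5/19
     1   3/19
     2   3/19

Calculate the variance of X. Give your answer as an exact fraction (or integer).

3736/361

E[X] = (8/19)·(-6) + (5/19)·(-2) + (3/19)·1 + (3/19)·2 = -49/19
E[X²] = (8/19)·36 + (5/19)·4 + (3/19)·1 + (3/19)·4 = 17
Var(X) = 17 − (-49/19)² = 3736/361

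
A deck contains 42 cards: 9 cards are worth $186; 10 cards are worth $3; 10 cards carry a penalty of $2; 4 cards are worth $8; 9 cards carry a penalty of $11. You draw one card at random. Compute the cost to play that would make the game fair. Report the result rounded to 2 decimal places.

E[payout] = (9/42)·186 + (10/42)·3 + (10/42)·(-2) + (4/42)·8 + (9/42)·(-11) = 77/2
Fair fee = E[payout] = 77/2 ≈ $38.50

$38.50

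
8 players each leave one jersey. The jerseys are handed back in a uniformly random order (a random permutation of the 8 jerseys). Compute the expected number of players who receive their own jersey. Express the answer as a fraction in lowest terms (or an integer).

1

Let Xᵢ = 1 if person i gets their own jersey. For each i, P(Xᵢ=1) = 1/8.
By linearity of expectation, E[X₁+…+X_8] = 8·(1/8) = 1.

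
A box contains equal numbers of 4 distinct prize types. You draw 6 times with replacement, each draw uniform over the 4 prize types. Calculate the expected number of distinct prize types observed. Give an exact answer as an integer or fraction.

Let Xⱼ=1 if type j appears at least once. P(Xⱼ=1) = 1 − ((4−1)/4)^6 = 3367/4096.
E[#distinct] = 4·3367/4096 = 3367/1024.

3367/1024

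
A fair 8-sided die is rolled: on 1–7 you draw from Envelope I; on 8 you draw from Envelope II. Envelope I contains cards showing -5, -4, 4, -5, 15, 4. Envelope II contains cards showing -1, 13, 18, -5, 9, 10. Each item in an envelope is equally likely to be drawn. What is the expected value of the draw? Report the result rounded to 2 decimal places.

E[X | Envelope I] = (-5 − 4 + 4 − 5 + 15 + 4)/6 = 3/2
E[X | Envelope II] = (-1 + 13 + 18 − 5 + 9 + 10)/6 = 22/3
E[X] = (7/8)·3/2 + (1/8)·22/3 = 107/48 ≈ 2.23

2.23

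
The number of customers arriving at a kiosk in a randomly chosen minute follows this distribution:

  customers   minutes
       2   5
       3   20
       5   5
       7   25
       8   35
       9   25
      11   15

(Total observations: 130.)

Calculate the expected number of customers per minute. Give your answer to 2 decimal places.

Total = 130, so P(customers=2) = 5/130, etc.
E[X] = (1/26)·2 + (2/13)·3 + (1/26)·5 + (5/26)·7 + (7/26)·8 + (5/26)·9 + (3/26)·11
     = 94/13 ≈ 7.23

7.23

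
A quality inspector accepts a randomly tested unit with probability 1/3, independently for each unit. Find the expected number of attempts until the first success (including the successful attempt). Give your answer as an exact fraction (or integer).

3

For a geometric distribution, E[trials] = 1/p = 1/(1/3) = 3.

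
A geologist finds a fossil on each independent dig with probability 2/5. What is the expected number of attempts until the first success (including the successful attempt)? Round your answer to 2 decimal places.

For a geometric distribution, E[trials] = 1/p = 1/(2/5) = 5/2.
≈ 2.50

2.50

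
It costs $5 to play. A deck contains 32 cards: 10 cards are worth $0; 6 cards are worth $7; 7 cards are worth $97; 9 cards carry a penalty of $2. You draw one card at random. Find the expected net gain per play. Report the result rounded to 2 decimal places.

E[payout] = (10/32)·0 + (6/32)·7 + (7/32)·97 + (9/32)·(-2) = 703/32
Expected profit = 703/32 − 5 = 543/32 ≈ $16.97

$16.97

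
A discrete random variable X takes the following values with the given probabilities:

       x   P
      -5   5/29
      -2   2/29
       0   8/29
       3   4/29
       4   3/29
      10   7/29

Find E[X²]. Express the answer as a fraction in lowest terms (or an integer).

E[X²] = (5/29)·25 + (2/29)·4 + (8/29)·0 + (4/29)·9 + (3/29)·16 + (7/29)·100
     = 917/29

917/29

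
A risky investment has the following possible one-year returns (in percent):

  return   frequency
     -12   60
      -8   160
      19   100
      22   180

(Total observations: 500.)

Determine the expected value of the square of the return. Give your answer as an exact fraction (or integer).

1421/5

Total = 500, so P(return=-12) = 60/500, etc.
E[X²] = (3/25)·144 + (8/25)·64 + (1/5)·361 + (9/25)·484
     = 1421/5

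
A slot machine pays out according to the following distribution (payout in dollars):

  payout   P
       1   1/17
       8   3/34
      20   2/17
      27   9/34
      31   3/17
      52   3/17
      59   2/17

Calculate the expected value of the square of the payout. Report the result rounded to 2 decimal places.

E[X²] = (1/17)·1 + (3/34)·64 + (2/17)·400 + (9/34)·729 + (3/17)·961 + (3/17)·2704 + (2/17)·3481
     = 44269/34 ≈ 1302.03

1302.03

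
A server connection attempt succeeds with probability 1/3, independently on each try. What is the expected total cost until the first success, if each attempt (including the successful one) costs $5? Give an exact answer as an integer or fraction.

E[#attempts] = 1/p = 3; E[cost] = 5·3 = 15.

$15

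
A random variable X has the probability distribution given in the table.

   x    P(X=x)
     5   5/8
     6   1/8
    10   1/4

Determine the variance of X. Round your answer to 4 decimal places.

4.4844

E[X] = (5/8)·5 + (1/8)·6 + (1/4)·10 = 51/8
E[X²] = (5/8)·25 + (1/8)·36 + (1/4)·100 = 361/8
Var(X) = 361/8 − (51/8)² = 287/64 ≈ 4.4844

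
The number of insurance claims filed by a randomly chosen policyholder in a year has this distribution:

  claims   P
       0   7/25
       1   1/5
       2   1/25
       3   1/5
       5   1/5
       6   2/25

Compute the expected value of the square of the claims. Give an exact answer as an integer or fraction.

E[X²] = (7/25)·0 + (1/5)·1 + (1/25)·4 + (1/5)·9 + (1/5)·25 + (2/25)·36
     = 251/25

251/25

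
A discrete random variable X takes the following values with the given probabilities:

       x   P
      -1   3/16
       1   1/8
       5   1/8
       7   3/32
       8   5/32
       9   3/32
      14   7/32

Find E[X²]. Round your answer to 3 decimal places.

68.500

E[X²] = (3/16)·1 + (1/8)·1 + (1/8)·25 + (3/32)·49 + (5/32)·64 + (3/32)·81 + (7/32)·196
     = 137/2 ≈ 68.500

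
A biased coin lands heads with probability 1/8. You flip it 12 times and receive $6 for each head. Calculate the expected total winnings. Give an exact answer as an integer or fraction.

$9

E[#heads] = 12·1/8 = 3/2 (linearity over flips).
E[winnings] = 6·3/2 = 9.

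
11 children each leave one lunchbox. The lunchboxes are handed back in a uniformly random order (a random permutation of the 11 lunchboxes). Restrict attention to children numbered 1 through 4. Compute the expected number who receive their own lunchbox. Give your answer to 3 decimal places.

0.364

Let Xᵢ = 1 if person i gets their own lunchbox. For each i, P(Xᵢ=1) = 1/11.
By linearity of expectation, E[X₁+…+X_4] = 4·(1/11) = 4/11.
≈ 0.364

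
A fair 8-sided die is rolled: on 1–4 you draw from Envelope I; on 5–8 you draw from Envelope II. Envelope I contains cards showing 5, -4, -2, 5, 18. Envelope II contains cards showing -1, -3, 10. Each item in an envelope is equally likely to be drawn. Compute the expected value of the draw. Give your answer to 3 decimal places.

3.200

E[X | Envelope I] = (5 − 4 − 2 + 5 + 18)/5 = 22/5
E[X | Envelope II] = (-1 − 3 + 10)/3 = 2
E[X] = (1/2)·22/5 + (1/2)·2 = 16/5 ≈ 3.200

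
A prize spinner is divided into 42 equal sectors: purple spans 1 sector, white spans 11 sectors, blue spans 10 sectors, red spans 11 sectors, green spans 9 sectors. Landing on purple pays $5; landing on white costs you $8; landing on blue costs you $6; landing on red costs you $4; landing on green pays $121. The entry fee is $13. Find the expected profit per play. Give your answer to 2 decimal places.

E[payout] = (1/42)·5 + (11/42)·(-8) + (10/42)·(-6) + (11/42)·(-4) + (9/42)·121 = 451/21
Expected profit = 451/21 − 13 = 178/21 ≈ $8.48

$8.48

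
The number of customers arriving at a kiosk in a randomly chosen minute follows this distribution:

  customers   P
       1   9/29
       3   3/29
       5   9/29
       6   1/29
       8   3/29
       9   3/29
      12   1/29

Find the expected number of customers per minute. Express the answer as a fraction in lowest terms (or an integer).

132/29

E[X] = (9/29)·1 + (3/29)·3 + (9/29)·5 + (1/29)·6 + (3/29)·8 + (3/29)·9 + (1/29)·12
     = 132/29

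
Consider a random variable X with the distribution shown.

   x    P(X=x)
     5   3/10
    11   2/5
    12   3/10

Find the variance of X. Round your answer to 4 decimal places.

E[X] = (3/10)·5 + (2/5)·11 + (3/10)·12 = 19/2
E[X²] = (3/10)·25 + (2/5)·121 + (3/10)·144 = 991/10
Var(X) = 991/10 − (19/2)² = 177/20 ≈ 8.8500

8.8500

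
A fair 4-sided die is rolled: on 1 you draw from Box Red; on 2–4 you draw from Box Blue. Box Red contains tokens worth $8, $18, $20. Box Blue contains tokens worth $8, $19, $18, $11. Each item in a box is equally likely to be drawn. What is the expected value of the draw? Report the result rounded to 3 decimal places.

$14.333

E[X | Box Red] = (8 + 18 + 20)/3 = 46/3
E[X | Box Blue] = (8 + 19 + 18 + 11)/4 = 14
E[X] = (1/4)·46/3 + (3/4)·14 = 43/3 ≈ 14.333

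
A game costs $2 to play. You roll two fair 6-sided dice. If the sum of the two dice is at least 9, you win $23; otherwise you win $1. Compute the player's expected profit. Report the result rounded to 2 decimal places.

E[payout] = (13/18)·1 + (5/18)·23 = 64/9
Expected profit = 64/9 − 2 = 46/9 ≈ $5.11

$5.11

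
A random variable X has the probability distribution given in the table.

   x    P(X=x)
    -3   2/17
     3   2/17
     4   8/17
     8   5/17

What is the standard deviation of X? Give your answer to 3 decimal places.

3.245

E[X] = 72/17, E[X²] = 484/17
Var(X) = E[X²] − (E[X])² = 484/17 − 5184/289 = 3044/289
SD(X) = √(3044/289) ≈ 3.245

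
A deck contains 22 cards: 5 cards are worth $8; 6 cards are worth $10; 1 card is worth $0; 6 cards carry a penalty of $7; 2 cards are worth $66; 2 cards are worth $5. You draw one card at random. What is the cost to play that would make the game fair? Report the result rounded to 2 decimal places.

$9.09

E[payout] = (5/22)·8 + (6/22)·10 + (1/22)·0 + (6/22)·(-7) + (2/22)·66 + (2/22)·5 = 100/11
Fair fee = E[payout] = 100/11 ≈ $9.09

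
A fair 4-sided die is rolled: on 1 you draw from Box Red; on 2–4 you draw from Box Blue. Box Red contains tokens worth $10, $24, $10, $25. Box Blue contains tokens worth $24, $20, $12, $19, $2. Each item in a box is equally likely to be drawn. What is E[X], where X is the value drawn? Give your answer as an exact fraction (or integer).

1269/80 dollars

E[X | Box Red] = (10 + 24 + 10 + 25)/4 = 69/4
E[X | Box Blue] = (24 + 20 + 12 + 19 + 2)/5 = 77/5
E[X] = (1/4)·69/4 + (3/4)·77/5 = 1269/80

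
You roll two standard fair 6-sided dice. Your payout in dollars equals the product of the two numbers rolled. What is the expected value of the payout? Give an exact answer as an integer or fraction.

Distribution of the product of the two numbers rolled: 1 w.p. 1/36, 2 w.p. 1/18, 3 w.p. 1/18, 4 w.p. 1/12, 5 w.p. 1/18, 6 w.p. 1/9, …
E[payout] = (1/36)·1 + (1/18)·2 + (1/18)·3 + (1/12)·4 + (1/18)·5 + (1/9)·6 + (1/18)·8 + (1/36)·9 + (1/18)·10 + (1/9)·12 + (1/18)·15 + (1/36)·16 + (1/18)·18 + (1/18)·20 + (1/18)·24 + (1/36)·25 + (1/18)·30 + (1/36)·36 = 49/4

49/4 dollars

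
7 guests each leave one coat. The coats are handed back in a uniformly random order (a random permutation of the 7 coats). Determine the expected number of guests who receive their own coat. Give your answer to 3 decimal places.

Let Xᵢ = 1 if person i gets their own coat. For each i, P(Xᵢ=1) = 1/7.
By linearity of expectation, E[X₁+…+X_7] = 7·(1/7) = 1.
≈ 1.000

1.000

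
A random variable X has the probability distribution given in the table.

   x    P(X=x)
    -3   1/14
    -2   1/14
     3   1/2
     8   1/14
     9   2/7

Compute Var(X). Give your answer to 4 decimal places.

14.7755

E[X] = (1/14)·(-3) + (1/14)·(-2) + (1/2)·3 + (1/14)·8 + (2/7)·9 = 30/7
E[X²] = (1/14)·9 + (1/14)·4 + (1/2)·9 + (1/14)·64 + (2/7)·81 = 232/7
Var(X) = 232/7 − (30/7)² = 724/49 ≈ 14.7755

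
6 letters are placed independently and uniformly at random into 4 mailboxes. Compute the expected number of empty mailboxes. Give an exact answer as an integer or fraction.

729/1024

Let Xⱼ=1 if mailbox j is empty. P(Xⱼ=1) = ((4-1)/4)^6 = 729/4096.
By linearity, E[#empty] = 4·729/4096 = 729/1024.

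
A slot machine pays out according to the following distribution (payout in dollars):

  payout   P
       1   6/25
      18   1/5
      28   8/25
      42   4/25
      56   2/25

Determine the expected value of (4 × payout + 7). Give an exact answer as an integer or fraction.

E[4x+7] = (6/25)·11 + (1/5)·79 + (8/25)·119 + (4/25)·175 + (2/25)·231
     = 103

103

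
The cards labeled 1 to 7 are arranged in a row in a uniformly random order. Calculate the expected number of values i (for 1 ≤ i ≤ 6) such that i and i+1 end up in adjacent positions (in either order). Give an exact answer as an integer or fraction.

For each i ∈ {1,…,6}, let Xᵢ = 1 if i and i+1 are adjacent. P(Xᵢ=1) = 2·(7−1)!/7! = 2/7.
By linearity, E[ΣXᵢ] = (6)·(2/7) = 12/7.

12/7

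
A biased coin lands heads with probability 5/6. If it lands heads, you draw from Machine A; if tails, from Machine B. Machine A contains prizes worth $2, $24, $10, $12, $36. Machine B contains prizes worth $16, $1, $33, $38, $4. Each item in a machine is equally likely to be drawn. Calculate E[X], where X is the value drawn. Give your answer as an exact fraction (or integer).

E[X | Machine A] = (2 + 24 + 10 + 12 + 36)/5 = 84/5
E[X | Machine B] = (16 + 1 + 33 + 38 + 4)/5 = 92/5
E[X] = (5/6)·84/5 + (1/6)·92/5 = 256/15

256/15 dollars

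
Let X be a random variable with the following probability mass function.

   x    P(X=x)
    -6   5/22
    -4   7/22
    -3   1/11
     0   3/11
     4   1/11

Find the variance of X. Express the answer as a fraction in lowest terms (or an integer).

1097/121

E[X] = (5/22)·(-6) + (7/22)·(-4) + (1/11)·(-3) + (3/11)·0 + (1/11)·4 = -28/11
E[X²] = (5/22)·36 + (7/22)·16 + (1/11)·9 + (3/11)·0 + (1/11)·16 = 171/11
Var(X) = 171/11 − (-28/11)² = 1097/121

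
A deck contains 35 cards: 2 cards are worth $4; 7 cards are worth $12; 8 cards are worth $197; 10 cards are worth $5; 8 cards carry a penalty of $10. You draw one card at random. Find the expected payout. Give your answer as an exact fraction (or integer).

234/5 dollars

E[payout] = (2/35)·4 + (7/35)·12 + (8/35)·197 + (10/35)·5 + (8/35)·(-10) = 234/5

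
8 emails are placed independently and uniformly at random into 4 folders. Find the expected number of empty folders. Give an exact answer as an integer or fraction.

6561/16384

Let Xⱼ=1 if folder j is empty. P(Xⱼ=1) = ((4-1)/4)^8 = 6561/65536.
By linearity, E[#empty] = 4·6561/65536 = 6561/16384.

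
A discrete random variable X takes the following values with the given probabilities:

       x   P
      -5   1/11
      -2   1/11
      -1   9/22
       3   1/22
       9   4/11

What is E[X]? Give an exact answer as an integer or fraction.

E[X] = (1/11)·(-5) + (1/11)·(-2) + (9/22)·(-1) + (1/22)·3 + (4/11)·9
     = 26/11

26/11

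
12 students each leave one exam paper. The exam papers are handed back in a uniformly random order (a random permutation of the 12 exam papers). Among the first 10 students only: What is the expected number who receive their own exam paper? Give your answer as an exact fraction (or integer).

Let Xᵢ = 1 if person i gets their own exam paper. For each i, P(Xᵢ=1) = 1/12.
By linearity of expectation, E[X₁+…+X_10] = 10·(1/12) = 5/6.

5/6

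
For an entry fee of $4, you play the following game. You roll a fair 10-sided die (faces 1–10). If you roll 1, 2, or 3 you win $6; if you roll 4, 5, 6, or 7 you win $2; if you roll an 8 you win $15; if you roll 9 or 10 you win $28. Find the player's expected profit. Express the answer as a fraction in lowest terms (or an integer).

E[payout] = (2/5)·2 + (3/10)·6 + (1/10)·15 + (1/5)·28 = 97/10
Expected profit = 97/10 − 4 = 57/10

57/10 dollars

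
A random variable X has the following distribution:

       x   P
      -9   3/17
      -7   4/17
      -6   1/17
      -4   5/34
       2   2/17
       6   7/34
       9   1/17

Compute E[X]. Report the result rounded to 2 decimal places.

E[X] = (3/17)·(-9) + (4/17)·(-7) + (1/17)·(-6) + (5/34)·(-4) + (2/17)·2 + (7/34)·6 + (1/17)·9
     = -37/17 ≈ -2.18

-2.18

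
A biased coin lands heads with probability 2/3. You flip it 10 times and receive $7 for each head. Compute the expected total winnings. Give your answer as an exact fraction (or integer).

140/3 dollars

E[#heads] = 10·2/3 = 20/3 (linearity over flips).
E[winnings] = 7·20/3 = 140/3.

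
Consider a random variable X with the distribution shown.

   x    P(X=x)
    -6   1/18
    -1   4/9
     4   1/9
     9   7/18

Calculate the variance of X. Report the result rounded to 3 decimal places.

25.694

E[X] = (1/18)·(-6) + (4/9)·(-1) + (1/9)·4 + (7/18)·9 = 19/6
E[X²] = (1/18)·36 + (4/9)·1 + (1/9)·16 + (7/18)·81 = 643/18
Var(X) = 643/18 − (19/6)² = 925/36 ≈ 25.694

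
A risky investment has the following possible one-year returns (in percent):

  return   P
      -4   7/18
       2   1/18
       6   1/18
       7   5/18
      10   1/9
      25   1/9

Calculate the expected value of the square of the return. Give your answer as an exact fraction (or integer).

E[X²] = (7/18)·16 + (1/18)·4 + (1/18)·36 + (5/18)·49 + (1/9)·100 + (1/9)·625
     = 1847/18

1847/18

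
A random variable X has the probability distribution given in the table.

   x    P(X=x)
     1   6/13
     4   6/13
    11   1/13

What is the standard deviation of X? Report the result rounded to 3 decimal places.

E[X] = 41/13, E[X²] = 223/13
Var(X) = E[X²] − (E[X])² = 223/13 − 1681/169 = 1218/169
SD(X) = √(1218/169) ≈ 2.685

2.685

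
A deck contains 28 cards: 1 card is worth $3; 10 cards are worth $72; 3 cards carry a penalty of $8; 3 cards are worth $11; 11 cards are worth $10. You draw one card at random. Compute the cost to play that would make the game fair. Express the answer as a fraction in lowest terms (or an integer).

421/14 dollars

E[payout] = (1/28)·3 + (10/28)·72 + (3/28)·(-8) + (3/28)·11 + (11/28)·10 = 421/14
Fair fee = E[payout] = 421/14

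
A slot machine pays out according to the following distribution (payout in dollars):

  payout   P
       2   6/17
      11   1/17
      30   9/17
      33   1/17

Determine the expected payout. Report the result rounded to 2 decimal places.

$19.18

E[X] = (6/17)·2 + (1/17)·11 + (9/17)·30 + (1/17)·33
     = 326/17 ≈ 19.18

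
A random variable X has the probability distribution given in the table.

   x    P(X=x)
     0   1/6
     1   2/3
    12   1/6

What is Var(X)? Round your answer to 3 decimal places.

17.556

E[X] = (1/6)·0 + (2/3)·1 + (1/6)·12 = 8/3
E[X²] = (1/6)·0 + (2/3)·1 + (1/6)·144 = 74/3
Var(X) = 74/3 − (8/3)² = 158/9 ≈ 17.556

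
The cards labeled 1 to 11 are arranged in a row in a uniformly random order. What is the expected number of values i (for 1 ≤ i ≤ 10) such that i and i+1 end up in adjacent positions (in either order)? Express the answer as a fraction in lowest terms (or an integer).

For each i ∈ {1,…,10}, let Xᵢ = 1 if i and i+1 are adjacent. P(Xᵢ=1) = 2·(11−1)!/11! = 2/11.
By linearity, E[ΣXᵢ] = (10)·(2/11) = 20/11.

20/11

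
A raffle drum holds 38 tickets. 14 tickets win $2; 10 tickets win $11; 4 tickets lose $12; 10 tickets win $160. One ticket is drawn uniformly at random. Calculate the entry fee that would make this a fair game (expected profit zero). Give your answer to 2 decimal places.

E[payout] = (14/38)·2 + (10/38)·11 + (4/38)·(-12) + (10/38)·160 = 845/19
Fair fee = E[payout] = 845/19 ≈ $44.47

$44.47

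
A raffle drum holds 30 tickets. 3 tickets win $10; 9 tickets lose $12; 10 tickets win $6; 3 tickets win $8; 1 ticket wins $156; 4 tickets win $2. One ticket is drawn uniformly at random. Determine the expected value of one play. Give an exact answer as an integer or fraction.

17/3 dollars

E[payout] = (3/30)·10 + (9/30)·(-12) + (10/30)·6 + (3/30)·8 + (1/30)·156 + (4/30)·2 = 17/3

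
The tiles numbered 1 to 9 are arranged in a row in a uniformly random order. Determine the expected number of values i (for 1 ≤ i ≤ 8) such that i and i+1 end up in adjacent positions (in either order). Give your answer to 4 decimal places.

For each i ∈ {1,…,8}, let Xᵢ = 1 if i and i+1 are adjacent. P(Xᵢ=1) = 2·(9−1)!/9! = 2/9.
By linearity, E[ΣXᵢ] = (8)·(2/9) = 16/9.
≈ 1.7778

1.7778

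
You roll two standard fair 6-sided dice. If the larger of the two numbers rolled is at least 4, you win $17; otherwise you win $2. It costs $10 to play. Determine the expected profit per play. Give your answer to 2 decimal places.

$3.25

E[payout] = (1/4)·2 + (3/4)·17 = 53/4
Expected profit = 53/4 − 10 = 13/4 ≈ $3.25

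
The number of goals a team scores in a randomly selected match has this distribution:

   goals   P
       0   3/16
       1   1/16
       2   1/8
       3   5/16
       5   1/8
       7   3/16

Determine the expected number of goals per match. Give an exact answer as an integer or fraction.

E[X] = (3/16)·0 + (1/16)·1 + (1/8)·2 + (5/16)·3 + (1/8)·5 + (3/16)·7
     = 51/16

51/16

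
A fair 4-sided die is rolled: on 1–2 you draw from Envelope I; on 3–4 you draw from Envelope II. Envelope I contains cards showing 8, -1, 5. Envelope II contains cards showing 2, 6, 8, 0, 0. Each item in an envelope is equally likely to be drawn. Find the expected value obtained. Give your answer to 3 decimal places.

3.600

E[X | Envelope I] = (8 − 1 + 5)/3 = 4
E[X | Envelope II] = (2 + 6 + 8 + 0 + 0)/5 = 16/5
E[X] = (1/2)·4 + (1/2)·16/5 = 18/5 ≈ 3.600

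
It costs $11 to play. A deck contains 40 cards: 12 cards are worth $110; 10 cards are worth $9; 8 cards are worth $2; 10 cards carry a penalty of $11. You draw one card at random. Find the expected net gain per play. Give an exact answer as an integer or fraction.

E[payout] = (12/40)·110 + (10/40)·9 + (8/40)·2 + (10/40)·(-11) = 329/10
Expected profit = 329/10 − 11 = 219/10

219/10 dollars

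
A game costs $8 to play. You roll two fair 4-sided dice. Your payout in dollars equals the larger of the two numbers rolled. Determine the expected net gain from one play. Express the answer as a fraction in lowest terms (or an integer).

-39/8 dollars

Distribution of the larger of the two numbers rolled: 1 w.p. 1/16, 2 w.p. 3/16, 3 w.p. 5/16, 4 w.p. 7/16
E[payout] = (1/16)·1 + (3/16)·2 + (5/16)·3 + (7/16)·4 = 25/8
Expected profit = 25/8 − 8 = -39/8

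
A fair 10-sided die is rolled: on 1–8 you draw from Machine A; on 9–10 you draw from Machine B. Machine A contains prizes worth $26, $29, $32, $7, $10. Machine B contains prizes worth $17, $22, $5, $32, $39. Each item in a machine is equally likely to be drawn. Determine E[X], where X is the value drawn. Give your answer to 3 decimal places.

$21.240

E[X | Machine A] = (26 + 29 + 32 + 7 + 10)/5 = 104/5
E[X | Machine B] = (17 + 22 + 5 + 32 + 39)/5 = 23
E[X] = (4/5)·104/5 + (1/5)·23 = 531/25 ≈ 21.240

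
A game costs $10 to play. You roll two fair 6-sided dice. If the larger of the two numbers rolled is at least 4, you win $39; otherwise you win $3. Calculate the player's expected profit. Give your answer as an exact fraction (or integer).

E[payout] = (1/4)·3 + (3/4)·39 = 30
Expected profit = 30 − 10 = 20

$20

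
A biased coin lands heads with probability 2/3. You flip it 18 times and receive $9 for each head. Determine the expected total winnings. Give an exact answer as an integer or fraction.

E[#heads] = 18·2/3 = 12 (linearity over flips).
E[winnings] = 9·12 = 108.

$108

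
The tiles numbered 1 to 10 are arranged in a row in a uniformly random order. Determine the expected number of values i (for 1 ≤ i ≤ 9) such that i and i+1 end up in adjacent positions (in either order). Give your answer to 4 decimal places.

For each i ∈ {1,…,9}, let Xᵢ = 1 if i and i+1 are adjacent. P(Xᵢ=1) = 2·(10−1)!/10! = 2/10.
By linearity, E[ΣXᵢ] = (9)·(2/10) = 9/5.
≈ 1.8000

1.8000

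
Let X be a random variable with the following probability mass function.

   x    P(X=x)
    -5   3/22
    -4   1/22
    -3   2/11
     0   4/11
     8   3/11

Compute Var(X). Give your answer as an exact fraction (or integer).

E[X] = (3/22)·(-5) + (1/22)·(-4) + (2/11)·(-3) + (4/11)·0 + (3/11)·8 = 17/22
E[X²] = (3/22)·25 + (1/22)·16 + (2/11)·9 + (4/11)·0 + (3/11)·64 = 511/22
Var(X) = 511/22 − (17/22)² = 10953/484

10953/484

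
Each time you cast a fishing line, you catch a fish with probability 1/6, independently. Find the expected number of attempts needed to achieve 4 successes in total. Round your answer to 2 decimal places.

By linearity (sum of 4 independent geometric waits), E[trials] = 4/p = 4/(1/6) = 24.
≈ 24.00

24.00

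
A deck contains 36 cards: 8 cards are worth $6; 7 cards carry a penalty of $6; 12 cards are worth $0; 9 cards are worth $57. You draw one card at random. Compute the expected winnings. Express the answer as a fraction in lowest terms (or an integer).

E[payout] = (8/36)·6 + (7/36)·(-6) + (12/36)·0 + (9/36)·57 = 173/12

173/12 dollars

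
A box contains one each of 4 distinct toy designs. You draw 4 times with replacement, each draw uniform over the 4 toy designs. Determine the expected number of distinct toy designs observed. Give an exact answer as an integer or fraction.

175/64

Let Xⱼ=1 if type j appears at least once. P(Xⱼ=1) = 1 − ((4−1)/4)^4 = 175/256.
E[#distinct] = 4·175/256 = 175/64.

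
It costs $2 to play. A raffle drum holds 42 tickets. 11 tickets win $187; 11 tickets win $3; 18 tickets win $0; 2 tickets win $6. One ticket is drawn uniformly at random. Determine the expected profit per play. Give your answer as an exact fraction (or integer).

1009/21 dollars

E[payout] = (11/42)·187 + (11/42)·3 + (18/42)·0 + (2/42)·6 = 1051/21
Expected profit = 1051/21 − 2 = 1009/21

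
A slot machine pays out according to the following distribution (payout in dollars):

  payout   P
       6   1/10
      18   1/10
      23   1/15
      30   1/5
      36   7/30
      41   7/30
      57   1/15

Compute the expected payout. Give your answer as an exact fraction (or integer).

E[X] = (1/10)·6 + (1/10)·18 + (1/15)·23 + (1/5)·30 + (7/30)·36 + (7/30)·41 + (1/15)·57
     = 317/10

317/10 dollars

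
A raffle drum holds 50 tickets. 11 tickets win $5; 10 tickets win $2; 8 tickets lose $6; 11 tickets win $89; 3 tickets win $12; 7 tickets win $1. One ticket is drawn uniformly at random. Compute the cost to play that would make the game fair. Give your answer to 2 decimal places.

$20.98

E[payout] = (11/50)·5 + (10/50)·2 + (8/50)·(-6) + (11/50)·89 + (3/50)·12 + (7/50)·1 = 1049/50
Fair fee = E[payout] = 1049/50 ≈ $20.98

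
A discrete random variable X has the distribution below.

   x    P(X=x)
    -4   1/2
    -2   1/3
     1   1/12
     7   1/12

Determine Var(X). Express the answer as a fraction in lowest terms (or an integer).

E[X] = (1/2)·(-4) + (1/3)·(-2) + (1/12)·1 + (1/12)·7 = -2
E[X²] = (1/2)·16 + (1/3)·4 + (1/12)·1 + (1/12)·49 = 27/2
Var(X) = 27/2 − (-2)² = 19/2

19/2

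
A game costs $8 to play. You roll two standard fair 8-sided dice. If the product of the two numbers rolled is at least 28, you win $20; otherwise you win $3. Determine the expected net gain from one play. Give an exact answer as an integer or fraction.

E[payout] = (45/64)·3 + (19/64)·20 = 515/64
Expected profit = 515/64 − 8 = 3/64

3/64 dollars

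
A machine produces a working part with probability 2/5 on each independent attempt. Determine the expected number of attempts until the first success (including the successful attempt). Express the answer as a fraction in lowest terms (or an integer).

5/2

For a geometric distribution, E[trials] = 1/p = 1/(2/5) = 5/2.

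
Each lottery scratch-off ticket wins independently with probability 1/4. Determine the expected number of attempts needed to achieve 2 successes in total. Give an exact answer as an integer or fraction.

By linearity (sum of 2 independent geometric waits), E[trials] = 2/p = 2/(1/4) = 8.

8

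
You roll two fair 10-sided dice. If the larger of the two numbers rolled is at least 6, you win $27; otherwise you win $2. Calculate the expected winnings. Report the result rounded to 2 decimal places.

$20.75

E[payout] = (1/4)·2 + (3/4)·27 = 83/4
≈ $20.75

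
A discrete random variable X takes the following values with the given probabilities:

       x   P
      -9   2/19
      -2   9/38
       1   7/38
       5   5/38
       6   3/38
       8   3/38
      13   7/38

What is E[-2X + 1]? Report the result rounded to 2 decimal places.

-4.84

E[-2x+1] = (2/19)·19 + (9/38)·5 + (7/38)·(-1) + (5/38)·(-9) + (3/38)·(-11) + (3/38)·(-15) + (7/38)·(-25)
     = -92/19 ≈ -4.84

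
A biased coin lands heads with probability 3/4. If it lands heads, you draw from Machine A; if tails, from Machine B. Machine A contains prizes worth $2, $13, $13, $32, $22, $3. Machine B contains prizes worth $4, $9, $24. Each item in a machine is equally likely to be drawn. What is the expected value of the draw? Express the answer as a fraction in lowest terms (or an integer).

E[X | Machine A] = (2 + 13 + 13 + 32 + 22 + 3)/6 = 85/6
E[X | Machine B] = (4 + 9 + 24)/3 = 37/3
E[X] = (3/4)·85/6 + (1/4)·37/3 = 329/24

329/24 dollars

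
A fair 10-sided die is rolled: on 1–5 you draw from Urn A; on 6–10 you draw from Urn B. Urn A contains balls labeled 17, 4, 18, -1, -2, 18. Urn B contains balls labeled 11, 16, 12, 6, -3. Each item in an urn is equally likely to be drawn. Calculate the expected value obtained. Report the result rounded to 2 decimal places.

E[X | Urn A] = (17 + 4 + 18 − 1 − 2 + 18)/6 = 9
E[X | Urn B] = (11 + 16 + 12 + 6 − 3)/5 = 42/5
E[X] = (1/2)·9 + (1/2)·42/5 = 87/10 ≈ 8.70

8.70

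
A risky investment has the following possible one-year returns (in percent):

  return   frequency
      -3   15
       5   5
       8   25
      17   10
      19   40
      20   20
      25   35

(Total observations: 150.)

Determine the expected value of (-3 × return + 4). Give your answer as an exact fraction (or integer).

Total = 150, so P(return=-3) = 15/150, etc.
E[-3x+4] = (1/10)·13 + (1/30)·(-11) + (1/6)·(-20) + (1/15)·(-47) + (4/15)·(-53) + (2/15)·(-56) + (7/30)·(-71)
     = -437/10

-437/10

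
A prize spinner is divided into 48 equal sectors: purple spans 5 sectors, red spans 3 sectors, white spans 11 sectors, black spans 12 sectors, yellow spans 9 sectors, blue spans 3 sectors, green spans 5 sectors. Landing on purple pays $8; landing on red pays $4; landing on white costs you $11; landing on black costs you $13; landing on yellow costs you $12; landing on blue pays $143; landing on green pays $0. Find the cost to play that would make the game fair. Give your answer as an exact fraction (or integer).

E[payout] = (5/48)·8 + (3/48)·4 + (11/48)·(-11) + (12/48)·(-13) + (9/48)·(-12) + (3/48)·143 + (5/48)·0 = 2
Fair fee = E[payout] = 2

$2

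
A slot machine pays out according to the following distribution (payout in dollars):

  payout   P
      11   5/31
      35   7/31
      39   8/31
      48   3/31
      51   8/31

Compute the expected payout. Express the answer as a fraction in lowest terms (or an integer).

1164/31 dollars

E[X] = (5/31)·11 + (7/31)·35 + (8/31)·39 + (3/31)·48 + (8/31)·51
     = 1164/31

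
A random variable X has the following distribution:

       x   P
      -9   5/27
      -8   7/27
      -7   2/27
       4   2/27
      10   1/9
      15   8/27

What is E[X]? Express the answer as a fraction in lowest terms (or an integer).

E[X] = (5/27)·(-9) + (7/27)·(-8) + (2/27)·(-7) + (2/27)·4 + (1/9)·10 + (8/27)·15
     = 43/27

43/27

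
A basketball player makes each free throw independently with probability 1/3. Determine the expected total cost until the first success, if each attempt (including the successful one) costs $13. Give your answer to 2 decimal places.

E[#attempts] = 1/p = 3; E[cost] = 13·3 = 39.
≈ 39.00

$39.00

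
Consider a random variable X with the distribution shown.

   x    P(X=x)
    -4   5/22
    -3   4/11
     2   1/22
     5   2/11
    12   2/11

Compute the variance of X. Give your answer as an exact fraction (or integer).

E[X] = (5/22)·(-4) + (4/11)·(-3) + (1/22)·2 + (2/11)·5 + (2/11)·12 = 13/11
E[X²] = (5/22)·16 + (4/11)·9 + (1/22)·4 + (2/11)·25 + (2/11)·144 = 416/11
Var(X) = 416/11 − (13/11)² = 4407/121

4407/121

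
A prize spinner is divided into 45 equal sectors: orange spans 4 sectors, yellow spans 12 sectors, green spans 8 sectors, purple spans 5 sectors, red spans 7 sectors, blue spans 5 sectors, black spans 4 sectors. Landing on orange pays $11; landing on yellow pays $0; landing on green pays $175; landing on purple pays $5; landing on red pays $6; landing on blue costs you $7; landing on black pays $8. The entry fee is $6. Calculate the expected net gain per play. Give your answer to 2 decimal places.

E[payout] = (4/45)·11 + (12/45)·0 + (8/45)·175 + (5/45)·5 + (7/45)·6 + (5/45)·(-7) + (4/45)·8 = 1508/45
Expected profit = 1508/45 − 6 = 1238/45 ≈ $27.51

$27.51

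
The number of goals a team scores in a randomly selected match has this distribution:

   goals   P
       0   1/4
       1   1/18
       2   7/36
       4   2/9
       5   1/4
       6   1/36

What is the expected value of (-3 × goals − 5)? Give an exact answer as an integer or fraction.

-53/4

E[-3x-5] = (1/4)·(-5) + (1/18)·(-8) + (7/36)·(-11) + (2/9)·(-17) + (1/4)·(-20) + (1/36)·(-23)
     = -53/4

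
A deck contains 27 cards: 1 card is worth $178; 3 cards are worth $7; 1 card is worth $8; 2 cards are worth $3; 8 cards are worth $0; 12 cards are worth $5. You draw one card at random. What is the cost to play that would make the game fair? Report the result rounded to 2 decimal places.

$10.11

E[payout] = (1/27)·178 + (3/27)·7 + (1/27)·8 + (2/27)·3 + (8/27)·0 + (12/27)·5 = 91/9
Fair fee = E[payout] = 91/9 ≈ $10.11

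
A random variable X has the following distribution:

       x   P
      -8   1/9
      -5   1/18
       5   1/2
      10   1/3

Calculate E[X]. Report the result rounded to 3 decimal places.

E[X] = (1/9)·(-8) + (1/18)·(-5) + (1/2)·5 + (1/3)·10
     = 14/3 ≈ 4.667

4.667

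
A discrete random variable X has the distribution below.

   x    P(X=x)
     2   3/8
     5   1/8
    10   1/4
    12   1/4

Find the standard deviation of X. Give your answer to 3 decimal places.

E[X] = 55/8, E[X²] = 525/8
Var(X) = E[X²] − (E[X])² = 525/8 − 3025/64 = 1175/64
SD(X) = √(1175/64) ≈ 4.285

4.285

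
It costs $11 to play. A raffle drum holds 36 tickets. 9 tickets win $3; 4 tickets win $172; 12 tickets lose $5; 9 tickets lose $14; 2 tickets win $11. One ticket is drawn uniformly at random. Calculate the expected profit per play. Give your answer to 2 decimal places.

$4.31

E[payout] = (9/36)·3 + (4/36)·172 + (12/36)·(-5) + (9/36)·(-14) + (2/36)·11 = 551/36
Expected profit = 551/36 − 11 = 155/36 ≈ $4.31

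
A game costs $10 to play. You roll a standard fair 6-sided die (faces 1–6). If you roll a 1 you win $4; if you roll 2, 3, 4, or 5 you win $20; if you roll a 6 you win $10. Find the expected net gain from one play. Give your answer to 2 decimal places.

$5.67

E[payout] = (1/6)·4 + (1/6)·10 + (2/3)·20 = 47/3
Expected profit = 47/3 − 10 = 17/3 ≈ $5.67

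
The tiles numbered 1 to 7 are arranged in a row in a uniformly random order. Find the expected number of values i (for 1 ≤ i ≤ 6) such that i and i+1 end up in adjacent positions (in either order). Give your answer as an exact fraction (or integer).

12/7

For each i ∈ {1,…,6}, let Xᵢ = 1 if i and i+1 are adjacent. P(Xᵢ=1) = 2·(7−1)!/7! = 2/7.
By linearity, E[ΣXᵢ] = (6)·(2/7) = 12/7.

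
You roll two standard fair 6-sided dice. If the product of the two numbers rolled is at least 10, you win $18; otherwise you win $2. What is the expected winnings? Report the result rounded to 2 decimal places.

$10.44

E[payout] = (17/36)·2 + (19/36)·18 = 94/9
≈ $10.44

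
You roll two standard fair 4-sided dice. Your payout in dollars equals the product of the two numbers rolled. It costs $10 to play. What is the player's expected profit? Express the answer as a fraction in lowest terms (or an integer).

-15/4 dollars

Distribution of the product of the two numbers rolled: 1 w.p. 1/16, 2 w.p. 1/8, 3 w.p. 1/8, 4 w.p. 3/16, 6 w.p. 1/8, 8 w.p. 1/8, …
E[payout] = (1/16)·1 + (1/8)·2 + (1/8)·3 + (3/16)·4 + (1/8)·6 + (1/8)·8 + (1/16)·9 + (1/8)·12 + (1/16)·16 = 25/4
Expected profit = 25/4 − 10 = -15/4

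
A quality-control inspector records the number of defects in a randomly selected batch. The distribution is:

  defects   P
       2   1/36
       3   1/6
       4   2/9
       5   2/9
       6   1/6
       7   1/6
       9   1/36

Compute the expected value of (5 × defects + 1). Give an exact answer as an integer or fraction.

931/36

E[5x+1] = (1/36)·11 + (1/6)·16 + (2/9)·21 + (2/9)·26 + (1/6)·31 + (1/6)·36 + (1/36)·46
     = 931/36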